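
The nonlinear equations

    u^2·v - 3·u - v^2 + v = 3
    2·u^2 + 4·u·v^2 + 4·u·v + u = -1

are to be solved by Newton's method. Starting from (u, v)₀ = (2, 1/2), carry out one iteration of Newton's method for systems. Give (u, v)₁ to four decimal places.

(-0.7500, 1.5000)

At (2, 1/2): F = (-6.7500, 17.0000).
Jacobian J = [[2·u·v - 3, u^2 - 2·v + 1], [4·u + 4·v^2 + 4·v + 1, 8·u·v + 4·u]].
At the point, J = [[-1.0000, 4.0000], [12.0000, 16.0000]] (det J = -64.0000).
Solving J·Δ = −F gives Δ = (-2.7500, 1.0000).
Then the next iterate is (u, v)₁ = (-0.7500, 1.5000).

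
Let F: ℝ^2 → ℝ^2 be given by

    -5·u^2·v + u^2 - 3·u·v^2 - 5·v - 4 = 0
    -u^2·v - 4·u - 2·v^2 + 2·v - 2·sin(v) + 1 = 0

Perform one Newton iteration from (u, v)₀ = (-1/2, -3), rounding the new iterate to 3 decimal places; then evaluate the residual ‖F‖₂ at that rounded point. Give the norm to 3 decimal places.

8.866

At (-1/2, -3): F = (28.500, -19.96776).
Jacobian J = [[-10·u·v + 2·u - 3·v^2, -5·u^2 - 6·u·v - 5], [-2·u·v - 4, -u^2 - 4·v - 2·cos(v) + 2]].
At the point, J = [[-43.000, -15.250], [-7.000, 15.72998]] (det J = -783.13935).
Solving J·Δ = −F gives Δ = (0.184, 1.351).
Then the next iterate is (u, v)₁ = (-0.316, -1.649).
Re-evaluating at (-0.316, -1.649): F = (7.74597, -4.31385), so ‖F‖₂ = 8.866.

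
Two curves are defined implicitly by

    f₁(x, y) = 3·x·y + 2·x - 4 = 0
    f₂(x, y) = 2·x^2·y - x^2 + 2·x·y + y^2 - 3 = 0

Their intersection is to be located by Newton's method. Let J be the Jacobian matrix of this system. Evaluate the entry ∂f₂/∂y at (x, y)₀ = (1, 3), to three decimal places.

10.000

∂f₂/∂y = 2·x^2 + 2·x + 2·y.
At (1, 3) this is 10.000.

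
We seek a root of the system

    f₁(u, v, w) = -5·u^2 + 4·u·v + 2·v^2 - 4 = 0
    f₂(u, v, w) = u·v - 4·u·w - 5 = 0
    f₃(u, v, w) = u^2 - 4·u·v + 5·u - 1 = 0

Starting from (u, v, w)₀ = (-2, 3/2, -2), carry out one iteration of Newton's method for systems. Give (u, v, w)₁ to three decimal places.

At (-2, 3/2, -2): F = (-31.500, -24.000, 5.000).
Jacobian J = [[-10·u + 4·v, 4·u + 4·v, 0], [v - 4·w, u, -4·u], [2·u - 4·v + 5, -4·u, 0]].
At the point, J = [[26.000, -2.000, 0.000], [9.500, -2.000, 8.000], [-5.000, 8.000, 0.000]] (det J = -1584.000).
Solving J·Δ = −F gives Δ = (1.222, 0.139, 1.583).
Then the next iterate is (u, v, w)₁ = (-0.778, 1.639, -0.417).

(-0.778, 1.639, -0.417)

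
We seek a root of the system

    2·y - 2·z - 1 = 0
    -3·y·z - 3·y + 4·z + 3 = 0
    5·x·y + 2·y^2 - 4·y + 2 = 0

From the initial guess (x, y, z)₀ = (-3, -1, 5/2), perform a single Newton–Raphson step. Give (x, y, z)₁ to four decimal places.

(7.5143, -2.2857, -2.7857)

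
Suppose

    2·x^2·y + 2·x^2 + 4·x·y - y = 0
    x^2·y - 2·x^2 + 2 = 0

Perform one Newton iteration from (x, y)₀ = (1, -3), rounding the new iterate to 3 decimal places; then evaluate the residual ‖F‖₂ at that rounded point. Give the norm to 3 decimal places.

At (1, -3): F = (-13.000, -3.000).
Jacobian J = [[4·x·y + 4·x + 4·y, 2·x^2 + 4·x - 1], [2·x·y - 4·x, x^2]].
At the point, J = [[-20.000, 5.000], [-10.000, 1.000]] (det J = 30.000).
Solving J·Δ = −F gives Δ = (-0.067, 2.333).
Then the next iterate is (x, y)₁ = (0.933, -0.667).
Re-evaluating at (0.933, -0.667): F = (-1.24250, -0.32159), so ‖F‖₂ = 1.283.

1.283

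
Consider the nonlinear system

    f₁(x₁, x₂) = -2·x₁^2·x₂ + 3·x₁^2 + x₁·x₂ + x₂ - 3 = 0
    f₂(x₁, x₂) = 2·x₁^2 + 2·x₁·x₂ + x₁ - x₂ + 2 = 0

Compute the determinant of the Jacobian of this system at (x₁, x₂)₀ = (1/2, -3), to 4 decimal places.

3.0000

J = [[-4·x₁·x₂ + 6·x₁ + x₂, -2·x₁^2 + x₁ + 1], [4·x₁ + 2·x₂ + 1, 2·x₁ - 1]].
At the point, J = [[6.0000, 1.0000], [-3.0000, 0.0000]].
det J = 3.0000.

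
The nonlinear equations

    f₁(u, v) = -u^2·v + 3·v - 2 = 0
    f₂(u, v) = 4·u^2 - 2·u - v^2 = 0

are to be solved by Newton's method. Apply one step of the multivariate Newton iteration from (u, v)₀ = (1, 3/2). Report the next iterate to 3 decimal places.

(0.167, -0.250)

At (1, 3/2): F = (1.000, -0.250).
Jacobian J = [[-2·u·v, -u^2 + 3], [8·u - 2, -2·v]].
At the point, J = [[-3.000, 2.000], [6.000, -3.000]] (det J = -3.000).
Solving J·Δ = −F gives Δ = (-0.833, -1.750).
Then the next iterate is (u, v)₁ = (0.167, -0.250).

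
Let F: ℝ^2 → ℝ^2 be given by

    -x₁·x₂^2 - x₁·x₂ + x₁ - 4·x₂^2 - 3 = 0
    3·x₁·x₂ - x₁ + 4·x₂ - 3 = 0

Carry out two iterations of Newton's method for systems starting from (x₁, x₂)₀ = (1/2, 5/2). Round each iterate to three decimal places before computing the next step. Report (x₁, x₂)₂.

At (1/2, 5/2): F = (-31.875, 10.250).
Jacobian J = [[-x₂^2 - x₂ + 1, -2·x₁·x₂ - x₁ - 8·x₂], [3·x₂ - 1, 3·x₁ + 4]].
At the point, J = [[-7.750, -23.000], [6.500, 5.500]] (det J = 106.875).
Solving J·Δ = −F gives Δ = (-0.565, -1.195).
Then the next iterate is (x₁, x₂)₁ = (-0.065, 1.305).
Round to (-0.065, 1.305) and repeat: F = (-9.68158, 2.03053), J = [[-2.00802, -10.20535], [2.915, 3.805]].
Δ = (0.729, -1.092), so (x₁, x₂)₂ = (0.664, 0.213).

(0.664, 0.213)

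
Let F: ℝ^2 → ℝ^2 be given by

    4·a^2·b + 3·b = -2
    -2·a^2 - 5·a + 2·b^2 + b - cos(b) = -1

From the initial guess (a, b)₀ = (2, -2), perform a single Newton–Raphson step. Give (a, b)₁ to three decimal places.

At (2, -2): F = (-36.000, -10.58385).
Jacobian J = [[8·a·b, 4·a^2 + 3], [-4·a - 5, 4·b + sin(b) + 1]].
At the point, J = [[-32.000, 19.000], [-13.000, -7.90930]] (det J = 500.09752).
Solving J·Δ = −F gives Δ = (-0.971, 0.259).
Then the next iterate is (a, b)₁ = (1.029, -1.741).

(1.029, -1.741)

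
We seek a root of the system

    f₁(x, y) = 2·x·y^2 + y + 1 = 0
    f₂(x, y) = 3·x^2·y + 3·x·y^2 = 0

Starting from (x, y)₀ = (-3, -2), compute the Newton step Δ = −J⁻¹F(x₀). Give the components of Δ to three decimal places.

At (-3, -2): F = (-25.000, -90.000).
Jacobian J = [[2·y^2, 4·x·y + 1], [6·x·y + 3·y^2, 3·x^2 + 6·x·y]].
At the point, J = [[8.000, 25.000], [48.000, 63.000]] (det J = -696.000).
Solving J·Δ = −F gives Δ = (0.970, 0.690).

(0.970, 0.690)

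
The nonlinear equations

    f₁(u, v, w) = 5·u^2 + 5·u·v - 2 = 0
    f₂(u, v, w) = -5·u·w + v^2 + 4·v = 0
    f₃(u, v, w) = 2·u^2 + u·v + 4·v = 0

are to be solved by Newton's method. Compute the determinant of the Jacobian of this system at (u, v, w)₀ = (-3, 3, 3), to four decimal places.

J = [[10·u + 5·v, 5·u, 0], [-5·w, 2·v + 4, -5·u], [4·u + v, u + 4, 0]].
At the point, J = [[-15.0000, -15.0000, 0.0000], [-15.0000, 10.0000, 15.0000], [-9.0000, 1.0000, 0.0000]].
det J = 2250.0000.

2250.0000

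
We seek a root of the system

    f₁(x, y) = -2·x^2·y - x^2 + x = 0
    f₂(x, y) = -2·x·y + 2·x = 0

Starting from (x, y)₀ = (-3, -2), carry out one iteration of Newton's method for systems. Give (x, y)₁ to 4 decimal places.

At (-3, -2): F = (24.0000, -18.0000).
Jacobian J = [[-4·x·y - 2·x + 1, -2·x^2], [-2·y + 2, -2·x]].
At the point, J = [[-17.0000, -18.0000], [6.0000, 6.0000]] (det J = 6.0000).
Solving J·Δ = −F gives Δ = (30.0000, -27.0000).
Then the next iterate is (x, y)₁ = (27.0000, -29.0000).

(27.0000, -29.0000)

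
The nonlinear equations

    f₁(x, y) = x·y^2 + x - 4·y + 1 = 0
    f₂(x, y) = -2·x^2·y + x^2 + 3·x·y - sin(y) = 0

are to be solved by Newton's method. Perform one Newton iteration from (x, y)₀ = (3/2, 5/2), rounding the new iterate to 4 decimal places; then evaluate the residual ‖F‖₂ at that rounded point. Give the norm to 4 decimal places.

1.0208

At (3/2, 5/2): F = (1.8750, 1.651528).
Jacobian J = [[y^2 + 1, 2·x·y - 4], [-4·x·y + 2·x + 3·y, -2·x^2 + 3·x - cos(y)]].
At the point, J = [[7.2500, 3.5000], [-4.5000, 0.801144]] (det J = 21.558291).
Solving J·Δ = −F gives Δ = (0.1984, -0.9468).
Then the next iterate is (x, y)₁ = (1.6984, 1.5532).
Re-evaluating at (1.6984, 1.5532): F = (0.582872, 0.837977), so ‖F‖₂ = 1.0208.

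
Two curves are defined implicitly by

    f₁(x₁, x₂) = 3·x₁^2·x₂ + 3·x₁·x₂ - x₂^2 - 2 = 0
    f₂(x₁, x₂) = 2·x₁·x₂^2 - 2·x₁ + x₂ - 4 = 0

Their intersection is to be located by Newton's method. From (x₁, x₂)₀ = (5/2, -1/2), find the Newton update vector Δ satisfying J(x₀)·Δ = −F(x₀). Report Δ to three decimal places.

At (5/2, -1/2): F = (-15.375, -8.250).
Jacobian J = [[6·x₁·x₂ + 3·x₂, 3·x₁^2 + 3·x₁ - 2·x₂], [2·x₂^2 - 2, 4·x₁·x₂ + 1]].
At the point, J = [[-9.000, 27.250], [-1.500, -4.000]] (det J = 76.875).
Solving J·Δ = −F gives Δ = (-3.724, -0.666).

(-3.724, -0.666)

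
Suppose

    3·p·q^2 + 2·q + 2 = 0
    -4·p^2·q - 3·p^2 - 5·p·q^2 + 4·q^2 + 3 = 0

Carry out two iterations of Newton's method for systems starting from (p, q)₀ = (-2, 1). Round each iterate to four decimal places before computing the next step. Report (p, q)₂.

At (-2, 1): F = (-2.0000, -11.0000).
Jacobian J = [[3·q^2, 6·p·q + 2], [-8·p·q - 6·p - 5·q^2, -4·p^2 - 10·p·q + 8·q]].
At the point, J = [[3.0000, -10.0000], [23.0000, 12.0000]] (det J = 266.0000).
Solving J·Δ = −F gives Δ = (0.5038, -0.0489).
Then the next iterate is (p, q)₁ = (-1.4962, 0.9511).
Round to (-1.4962, 0.9511) and repeat: F = (-0.158148, -1.846816), J = [[2.713774, -6.538215], [15.838531, 12.884700]].
Δ = (0.1019, 0.0181), so (p, q)₂ = (-1.3943, 0.9692).

(-1.3943, 0.9692)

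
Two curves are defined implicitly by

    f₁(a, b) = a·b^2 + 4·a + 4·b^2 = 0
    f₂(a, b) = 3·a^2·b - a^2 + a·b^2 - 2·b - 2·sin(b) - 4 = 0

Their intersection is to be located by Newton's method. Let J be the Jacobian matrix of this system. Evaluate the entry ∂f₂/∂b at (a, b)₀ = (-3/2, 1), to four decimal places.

0.6694

∂f₂/∂b = 3·a^2 + 2·a·b - 2·cos(b) - 2.
At (-3/2, 1) this is 0.6694.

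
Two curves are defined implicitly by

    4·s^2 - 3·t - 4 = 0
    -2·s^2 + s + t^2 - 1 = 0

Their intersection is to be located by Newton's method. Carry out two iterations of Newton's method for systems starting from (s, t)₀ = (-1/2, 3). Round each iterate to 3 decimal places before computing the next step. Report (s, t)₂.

At (-1/2, 3): F = (-12.000, 7.000).
Jacobian J = [[8·s, -3], [-4·s + 1, 2·t]].
At the point, J = [[-4.000, -3.000], [3.000, 6.000]] (det J = -15.000).
Solving J·Δ = −F gives Δ = (-3.400, 0.533).
Then the next iterate is (s, t)₁ = (-3.900, 3.533).
Round to (-3.900, 3.533) and repeat: F = (46.241, -22.83791), J = [[-31.200, -3.000], [16.600, 7.066]].
Δ = (1.513, -0.323), so (s, t)₂ = (-2.387, 3.210).

(-2.387, 3.210)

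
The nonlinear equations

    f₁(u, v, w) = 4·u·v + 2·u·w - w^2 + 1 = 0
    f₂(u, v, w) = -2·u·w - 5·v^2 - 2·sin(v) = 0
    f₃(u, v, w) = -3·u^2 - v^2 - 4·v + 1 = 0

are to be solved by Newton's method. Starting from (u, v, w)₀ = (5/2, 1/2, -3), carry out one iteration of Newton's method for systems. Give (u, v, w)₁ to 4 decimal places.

At (5/2, 1/2, -3): F = (-18.0000, 12.791149, -20.0000).
Jacobian J = [[4·v + 2·w, 4·u, 2·u - 2·w], [-2·w, -10·v - 2·cos(v), -2·u], [-6·u, -2·v - 4, 0]].
At the point, J = [[-4.0000, 10.0000, 11.0000], [6.0000, -6.755165, -5.0000], [-15.0000, -5.0000, 0.0000]] (det J = -594.602245).
Solving J·Δ = −F gives Δ = (-1.2439, -0.2682, 1.4278).
Then the next iterate is (u, v, w)₁ = (1.2561, 0.2318, -1.5722).

(1.2561, 0.2318, -1.5722)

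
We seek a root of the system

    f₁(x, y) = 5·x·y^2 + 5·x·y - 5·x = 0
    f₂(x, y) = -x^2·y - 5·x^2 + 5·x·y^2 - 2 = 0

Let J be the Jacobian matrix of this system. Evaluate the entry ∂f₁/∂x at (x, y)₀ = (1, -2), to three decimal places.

5.000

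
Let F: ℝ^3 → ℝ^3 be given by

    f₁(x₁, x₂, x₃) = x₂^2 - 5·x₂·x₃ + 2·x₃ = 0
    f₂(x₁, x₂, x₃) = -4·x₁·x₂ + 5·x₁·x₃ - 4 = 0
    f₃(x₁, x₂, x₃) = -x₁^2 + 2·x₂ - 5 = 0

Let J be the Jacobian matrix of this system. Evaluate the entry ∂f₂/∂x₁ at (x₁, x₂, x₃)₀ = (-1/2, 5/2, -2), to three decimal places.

∂f₂/∂x₁ = -4·x₂ + 5·x₃.
At (-1/2, 5/2, -2) this is -20.000.

-20.000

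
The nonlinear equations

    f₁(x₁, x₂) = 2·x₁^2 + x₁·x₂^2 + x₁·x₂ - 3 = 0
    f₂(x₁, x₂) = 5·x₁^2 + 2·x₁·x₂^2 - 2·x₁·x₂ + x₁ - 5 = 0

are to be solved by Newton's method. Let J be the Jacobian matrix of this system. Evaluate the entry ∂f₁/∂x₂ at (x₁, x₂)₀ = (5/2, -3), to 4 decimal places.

-12.5000

∂f₁/∂x₂ = 2·x₁·x₂ + x₁.
At (5/2, -3) this is -12.5000.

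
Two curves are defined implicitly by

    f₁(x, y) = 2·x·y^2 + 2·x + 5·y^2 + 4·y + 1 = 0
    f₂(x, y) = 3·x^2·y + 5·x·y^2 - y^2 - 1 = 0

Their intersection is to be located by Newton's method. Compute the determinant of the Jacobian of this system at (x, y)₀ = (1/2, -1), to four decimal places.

7.0000

J = [[2·y^2 + 2, 4·x·y + 10·y + 4], [6·x·y + 5·y^2, 3·x^2 + 10·x·y - 2·y]].
At the point, J = [[4.0000, -8.0000], [2.0000, -2.2500]].
det J = 7.0000.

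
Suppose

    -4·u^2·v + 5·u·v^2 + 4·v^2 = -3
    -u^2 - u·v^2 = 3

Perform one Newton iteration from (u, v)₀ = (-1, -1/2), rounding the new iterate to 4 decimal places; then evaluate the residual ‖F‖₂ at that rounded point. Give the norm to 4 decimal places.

At (-1, -1/2): F = (4.7500, -3.7500).
Jacobian J = [[-8·u·v + 5·v^2, -4·u^2 + 10·u·v + 8·v], [-2·u - v^2, -2·u·v]].
At the point, J = [[-2.7500, -3.0000], [1.7500, -1.0000]] (det J = 8.0000).
Solving J·Δ = −F gives Δ = (2.0000, -0.2500).
Then the next iterate is (u, v)₁ = (1.0000, -0.7500).
Re-evaluating at (1.0000, -0.7500): F = (11.0625, -4.5625), so ‖F‖₂ = 11.9664.

11.9664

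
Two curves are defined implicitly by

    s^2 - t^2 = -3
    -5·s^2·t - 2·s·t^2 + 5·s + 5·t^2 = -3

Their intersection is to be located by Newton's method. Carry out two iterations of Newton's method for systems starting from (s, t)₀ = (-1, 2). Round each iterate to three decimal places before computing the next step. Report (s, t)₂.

At (-1, 2): F = (0.000, 16.000).
Jacobian J = [[2·s, -2·t], [-10·s·t - 2·t^2 + 5, -5·s^2 - 4·s·t + 10·t]].
At the point, J = [[-2.000, -4.000], [17.000, 23.000]] (det J = 22.000).
Solving J·Δ = −F gives Δ = (-2.909, 1.455).
Then the next iterate is (s, t)₁ = (-3.909, 3.455).
Round to (-3.909, 3.455) and repeat: F = (6.34326, -127.50307), J = [[-7.818, -6.910], [116.18190, 12.17097]].
Δ = (1.136, -0.367), so (s, t)₂ = (-2.773, 3.088).

(-2.773, 3.088)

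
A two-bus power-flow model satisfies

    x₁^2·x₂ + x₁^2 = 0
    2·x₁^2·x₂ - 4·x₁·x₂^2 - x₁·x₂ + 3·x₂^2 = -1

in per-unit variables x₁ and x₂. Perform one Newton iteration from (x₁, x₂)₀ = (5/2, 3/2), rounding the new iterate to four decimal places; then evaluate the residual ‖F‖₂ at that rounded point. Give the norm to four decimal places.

At (5/2, 3/2): F = (15.6250, 0.2500).
Jacobian J = [[2·x₁·x₂ + 2·x₁, x₁^2], [4·x₁·x₂ - 4·x₂^2 - x₂, 2·x₁^2 - 8·x₁·x₂ - x₁ + 6·x₂]].
At the point, J = [[12.5000, 6.2500], [4.5000, -11.0000]] (det J = -165.6250).
Solving J·Δ = −F gives Δ = (-1.0472, -0.4057).
Then the next iterate is (x₁, x₂)₁ = (1.4528, 1.0943).
Re-evaluating at (1.4528, 1.0943): F = (4.420288, 0.663130), so ‖F‖₂ = 4.4698.

4.4698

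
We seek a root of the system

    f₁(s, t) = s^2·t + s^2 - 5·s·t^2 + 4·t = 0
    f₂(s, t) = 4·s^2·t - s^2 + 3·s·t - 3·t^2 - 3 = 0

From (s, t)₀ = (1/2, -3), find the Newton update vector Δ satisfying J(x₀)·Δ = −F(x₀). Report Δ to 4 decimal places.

(0.0170, 1.8597)

At (1/2, -3): F = (-35.0000, -37.7500).
Jacobian J = [[2·s·t + 2·s - 5·t^2, s^2 - 10·s·t + 4], [8·s·t - 2·s + 3·t, 4·s^2 + 3·s - 6·t]].
At the point, J = [[-47.0000, 19.2500], [-22.0000, 20.5000]] (det J = -540.0000).
Solving J·Δ = −F gives Δ = (0.0170, 1.8597).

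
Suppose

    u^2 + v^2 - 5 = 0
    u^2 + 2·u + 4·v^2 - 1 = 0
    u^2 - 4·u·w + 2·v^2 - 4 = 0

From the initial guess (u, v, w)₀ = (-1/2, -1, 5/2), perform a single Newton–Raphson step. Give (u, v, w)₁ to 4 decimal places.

(-3.9500, -1.1500, -18.4000)

At (-1/2, -1, 5/2): F = (-3.7500, 2.2500, 3.2500).
Jacobian J = [[2·u, 2·v, 0], [2·u + 2, 8·v, 0], [2·u - 4·w, 4·v, -4·u]].
At the point, J = [[-1.0000, -2.0000, 0.0000], [1.0000, -8.0000, 0.0000], [-11.0000, -4.0000, 2.0000]] (det J = 20.0000).
Solving J·Δ = −F gives Δ = (-3.4500, -0.1500, -20.9000).
Then the next iterate is (u, v, w)₁ = (-3.9500, -1.1500, -18.4000).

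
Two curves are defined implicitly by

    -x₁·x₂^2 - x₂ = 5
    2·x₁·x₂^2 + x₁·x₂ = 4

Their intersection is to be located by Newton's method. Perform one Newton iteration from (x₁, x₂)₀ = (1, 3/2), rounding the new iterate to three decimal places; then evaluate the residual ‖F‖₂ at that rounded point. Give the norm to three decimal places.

At (1, 3/2): F = (-8.750, 2.000).
Jacobian J = [[-x₂^2, -2·x₁·x₂ - 1], [2·x₂^2 + x₂, 4·x₁·x₂ + x₁]].
At the point, J = [[-2.250, -4.000], [6.000, 7.000]] (det J = 8.250).
Solving J·Δ = −F gives Δ = (6.455, -5.818).
Then the next iterate is (x₁, x₂)₁ = (7.455, -4.318).
Re-evaluating at (7.455, -4.318): F = (-139.68140, 241.80811), so ‖F‖₂ = 279.253.

279.253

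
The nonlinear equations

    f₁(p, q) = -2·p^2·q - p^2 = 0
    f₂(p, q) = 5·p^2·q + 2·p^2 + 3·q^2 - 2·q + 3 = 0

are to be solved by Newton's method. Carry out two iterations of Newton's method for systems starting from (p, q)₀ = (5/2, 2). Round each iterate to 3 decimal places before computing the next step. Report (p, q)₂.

(1.325, 0.224)

At (5/2, 2): F = (-31.250, 86.000).
Jacobian J = [[-4·p·q - 2·p, -2·p^2], [10·p·q + 4·p, 5·p^2 + 6·q - 2]].
At the point, J = [[-25.000, -12.500], [60.000, 41.250]] (det J = -281.250).
Solving J·Δ = −F gives Δ = (-0.761, -0.978).
Then the next iterate is (p, q)₁ = (1.739, 1.022).
Round to (1.739, 1.022) and repeat: F = (-9.20542, 25.59095), J = [[-10.58703, -6.04824], [24.72858, 19.25261]].
Δ = (-0.414, -0.798), so (p, q)₂ = (1.325, 0.224).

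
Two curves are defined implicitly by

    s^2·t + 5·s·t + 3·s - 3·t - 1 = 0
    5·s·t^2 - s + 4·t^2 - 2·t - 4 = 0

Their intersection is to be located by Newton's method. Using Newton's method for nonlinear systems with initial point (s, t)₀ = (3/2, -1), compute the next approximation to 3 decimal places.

(1.222, -0.724)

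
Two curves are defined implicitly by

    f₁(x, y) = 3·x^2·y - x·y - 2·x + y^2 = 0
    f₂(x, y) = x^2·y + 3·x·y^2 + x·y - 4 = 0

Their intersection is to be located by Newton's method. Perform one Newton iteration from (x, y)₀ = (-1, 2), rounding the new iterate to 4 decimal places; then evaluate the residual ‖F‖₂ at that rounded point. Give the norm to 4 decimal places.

7.2408

At (-1, 2): F = (14.0000, -16.0000).
Jacobian J = [[6·x·y - y - 2, 3·x^2 - x + 2·y], [2·x·y + 3·y^2 + y, x^2 + 6·x·y + x]].
At the point, J = [[-16.0000, 8.0000], [10.0000, -12.0000]] (det J = 112.0000).
Solving J·Δ = −F gives Δ = (0.3571, -1.0357).
Then the next iterate is (x, y)₁ = (-0.6429, 0.9643).
Re-evaluating at (-0.6429, 0.9643): F = (4.031318, -6.014833), so ‖F‖₂ = 7.2408.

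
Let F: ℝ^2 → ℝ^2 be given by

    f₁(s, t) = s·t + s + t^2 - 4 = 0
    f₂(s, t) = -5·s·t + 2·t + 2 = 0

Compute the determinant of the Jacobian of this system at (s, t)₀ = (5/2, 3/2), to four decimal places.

J = [[t + 1, s + 2·t], [-5·t, -5·s + 2]].
At the point, J = [[2.5000, 5.5000], [-7.5000, -10.5000]].
det J = 15.0000.

15.0000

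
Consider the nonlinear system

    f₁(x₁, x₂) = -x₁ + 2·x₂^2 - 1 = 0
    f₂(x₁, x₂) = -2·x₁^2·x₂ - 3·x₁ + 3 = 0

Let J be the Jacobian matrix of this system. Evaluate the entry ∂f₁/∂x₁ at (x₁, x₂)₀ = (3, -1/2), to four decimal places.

∂f₁/∂x₁ = -1.
At (3, -1/2) this is -1.0000.

-1.0000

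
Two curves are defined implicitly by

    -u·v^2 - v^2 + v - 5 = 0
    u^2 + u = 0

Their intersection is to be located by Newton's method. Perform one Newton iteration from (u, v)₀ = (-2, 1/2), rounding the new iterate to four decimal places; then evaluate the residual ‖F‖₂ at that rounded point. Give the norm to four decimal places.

0.4700

At (-2, 1/2): F = (-4.2500, 2.0000).
Jacobian J = [[-v^2, -2·u·v - 2·v + 1], [2·u + 1, 0]].
At the point, J = [[-0.2500, 2.0000], [-3.0000, 0.0000]] (det J = 6.0000).
Solving J·Δ = −F gives Δ = (0.6667, 2.2083).
Then the next iterate is (u, v)₁ = (-1.3333, 2.7083).
Re-evaluating at (-1.3333, 2.7083): F = (0.153018, 0.444389), so ‖F‖₂ = 0.4700.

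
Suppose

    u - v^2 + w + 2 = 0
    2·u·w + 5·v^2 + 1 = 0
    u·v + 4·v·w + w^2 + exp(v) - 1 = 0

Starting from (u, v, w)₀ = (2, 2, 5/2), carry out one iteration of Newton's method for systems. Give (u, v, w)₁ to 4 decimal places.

At (2, 2, 5/2): F = (2.5000, 31.0000, 36.639056).
Jacobian J = [[1, -2·v, 1], [2·w, 10·v, 2·u], [v, u + 4·w + exp(v), 4·v + 2·w]].
At the point, J = [[1.0000, -4.0000, 1.0000], [5.0000, 20.0000, 4.0000], [2.0000, 19.389056, 13.0000]] (det J = 467.389056).
Solving J·Δ = −F gives Δ = (-2.8887, -0.5031, -1.6236).
Then the next iterate is (u, v, w)₁ = (-0.8887, 1.4969, 0.8764).

(-0.8887, 1.4969, 0.8764)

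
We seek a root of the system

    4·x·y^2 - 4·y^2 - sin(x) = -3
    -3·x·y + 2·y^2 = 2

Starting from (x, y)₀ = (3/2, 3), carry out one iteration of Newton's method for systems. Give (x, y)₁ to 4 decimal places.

(1.1820, 2.2851)

At (3/2, 3): F = (20.002505, 2.5000).
Jacobian J = [[4·y^2 - cos(x), 8·x·y - 8·y], [-3·y, -3·x + 4·y]].
At the point, J = [[35.929263, 12.0000], [-9.0000, 7.5000]] (det J = 377.469471).
Solving J·Δ = −F gives Δ = (-0.3180, -0.7149).
Then the next iterate is (x, y)₁ = (1.1820, 2.2851).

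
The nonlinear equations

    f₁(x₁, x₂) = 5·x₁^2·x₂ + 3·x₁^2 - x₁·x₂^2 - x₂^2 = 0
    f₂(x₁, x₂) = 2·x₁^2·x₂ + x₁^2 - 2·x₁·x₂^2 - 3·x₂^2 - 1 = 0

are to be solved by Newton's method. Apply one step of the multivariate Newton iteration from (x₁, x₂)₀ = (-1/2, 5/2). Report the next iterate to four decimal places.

(-0.3794, 1.0020)

At (-1/2, 5/2): F = (0.7500, -12.0000).
Jacobian J = [[10·x₁·x₂ + 6·x₁ - x₂^2, 5·x₁^2 - 2·x₁·x₂ - 2·x₂], [4·x₁·x₂ + 2·x₁ - 2·x₂^2, 2·x₁^2 - 4·x₁·x₂ - 6·x₂]].
At the point, J = [[-21.7500, -1.2500], [-18.5000, -9.5000]] (det J = 183.5000).
Solving J·Δ = −F gives Δ = (0.1206, -1.4980).
Then the next iterate is (x₁, x₂)₁ = (-0.3794, 1.0020).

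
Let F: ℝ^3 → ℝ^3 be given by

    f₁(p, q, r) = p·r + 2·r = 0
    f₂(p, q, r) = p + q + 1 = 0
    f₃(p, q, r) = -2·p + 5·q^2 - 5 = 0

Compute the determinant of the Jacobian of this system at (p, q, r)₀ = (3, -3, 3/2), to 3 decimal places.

-140.000

J = [[r, 0, p + 2], [1, 1, 0], [-2, 10·q, 0]].
At the point, J = [[1.500, 0.000, 5.000], [1.000, 1.000, 0.000], [-2.000, -30.000, 0.000]].
det J = -140.000.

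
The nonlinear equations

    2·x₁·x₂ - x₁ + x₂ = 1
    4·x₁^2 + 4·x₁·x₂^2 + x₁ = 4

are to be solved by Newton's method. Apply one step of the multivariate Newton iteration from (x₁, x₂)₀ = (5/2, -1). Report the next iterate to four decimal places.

(2.3778, 0.5222)

At (5/2, -1): F = (-9.5000, 33.5000).
Jacobian J = [[2·x₂ - 1, 2·x₁ + 1], [8·x₁ + 4·x₂^2 + 1, 8·x₁·x₂]].
At the point, J = [[-3.0000, 6.0000], [25.0000, -20.0000]] (det J = -90.0000).
Solving J·Δ = −F gives Δ = (-0.1222, 1.5222).
Then the next iterate is (x₁, x₂)₁ = (2.3778, 0.5222).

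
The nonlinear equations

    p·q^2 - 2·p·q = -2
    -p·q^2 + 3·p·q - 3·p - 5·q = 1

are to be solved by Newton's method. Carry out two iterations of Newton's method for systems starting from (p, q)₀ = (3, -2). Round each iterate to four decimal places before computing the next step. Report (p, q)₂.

At (3, -2): F = (26.0000, -30.0000).
Jacobian J = [[q^2 - 2·q, 2·p·q - 2·p], [-q^2 + 3·q - 3, -2·p·q + 3·p - 5]].
At the point, J = [[8.0000, -18.0000], [-13.0000, 16.0000]] (det J = -106.0000).
Solving J·Δ = −F gives Δ = (-1.1698, 0.9245).
Then the next iterate is (p, q)₁ = (1.8302, -1.0755).
Round to (1.8302, -1.0755) and repeat: F = (8.053753, -9.135233), J = [[3.307700, -7.597160], [-7.383200, 4.427360]].
Δ = (-0.8142, 0.7056), so (p, q)₂ = (1.0160, -0.3699).

(1.0160, -0.3699)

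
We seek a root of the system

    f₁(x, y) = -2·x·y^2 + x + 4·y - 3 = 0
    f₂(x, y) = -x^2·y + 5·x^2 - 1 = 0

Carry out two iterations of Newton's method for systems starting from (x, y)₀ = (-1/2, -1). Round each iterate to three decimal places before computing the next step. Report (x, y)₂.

At (-1/2, -1): F = (-6.500, 0.500).
Jacobian J = [[-2·y^2 + 1, -4·x·y + 4], [-2·x·y + 10·x, -x^2]].
At the point, J = [[-1.000, 2.000], [-6.000, -0.250]] (det J = 12.250).
Solving J·Δ = −F gives Δ = (-0.051, 3.224).
Then the next iterate is (x, y)₁ = (-0.551, 2.224).
Round to (-0.551, 2.224) and repeat: F = (10.79569, -0.15720), J = [[-8.89235, 8.90170], [-3.05915, -0.30360]].
Δ = (0.063, -1.150), so (x, y)₂ = (-0.488, 1.074).

(-0.488, 1.074)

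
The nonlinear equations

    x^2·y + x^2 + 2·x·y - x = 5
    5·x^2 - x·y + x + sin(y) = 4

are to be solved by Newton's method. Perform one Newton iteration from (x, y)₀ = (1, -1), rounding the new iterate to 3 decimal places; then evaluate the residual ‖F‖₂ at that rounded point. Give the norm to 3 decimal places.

1.068

At (1, -1): F = (-8.000, 2.15853).
Jacobian J = [[2·x·y + 2·x + 2·y - 1, x^2 + 2·x], [10·x - y + 1, -x + cos(y)]].
At the point, J = [[-3.000, 3.000], [12.000, -0.45970]] (det J = -34.62091).
Solving J·Δ = −F gives Δ = (-0.081, 2.586).
Then the next iterate is (x, y)₁ = (0.919, 1.586).
Re-evaluating at (0.919, 1.586): F = (-0.81990, 0.68416), so ‖F‖₂ = 1.068.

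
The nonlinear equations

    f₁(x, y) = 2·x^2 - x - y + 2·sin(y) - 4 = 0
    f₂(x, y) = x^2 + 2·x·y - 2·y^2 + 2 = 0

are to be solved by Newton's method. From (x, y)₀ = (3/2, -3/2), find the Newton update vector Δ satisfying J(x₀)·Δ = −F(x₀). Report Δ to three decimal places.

(0.390, 0.528)

At (3/2, -3/2): F = (-1.49499, -4.750).
Jacobian J = [[4·x - 1, 2·cos(y) - 1], [2·x + 2·y, 2·x - 4·y]].
At the point, J = [[5.000, -0.85853], [0.000, 9.000]] (det J = 45.000).
Solving J·Δ = −F gives Δ = (0.390, 0.528).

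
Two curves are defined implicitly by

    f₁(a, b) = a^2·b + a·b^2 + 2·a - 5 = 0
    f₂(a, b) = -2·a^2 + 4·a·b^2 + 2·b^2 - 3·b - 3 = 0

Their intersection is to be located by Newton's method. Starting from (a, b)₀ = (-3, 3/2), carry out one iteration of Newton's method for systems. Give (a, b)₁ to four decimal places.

(-3.8947, -0.5239)

At (-3, 3/2): F = (-4.2500, -48.0000).
Jacobian J = [[2·a·b + b^2 + 2, a^2 + 2·a·b], [-4·a + 4·b^2, 8·a·b + 4·b - 3]].
At the point, J = [[-4.7500, 0.0000], [21.0000, -33.0000]] (det J = 156.7500).
Solving J·Δ = −F gives Δ = (-0.8947, -2.0239).
Then the next iterate is (a, b)₁ = (-3.8947, -0.5239).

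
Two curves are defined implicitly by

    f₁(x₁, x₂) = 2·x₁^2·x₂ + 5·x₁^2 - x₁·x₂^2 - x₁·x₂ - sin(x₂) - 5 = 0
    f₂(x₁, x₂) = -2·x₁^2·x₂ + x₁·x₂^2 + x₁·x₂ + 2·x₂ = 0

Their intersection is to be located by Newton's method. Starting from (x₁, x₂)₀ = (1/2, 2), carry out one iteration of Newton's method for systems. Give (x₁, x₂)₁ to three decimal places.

At (1/2, 2): F = (-6.65930, 6.000).
Jacobian J = [[4·x₁·x₂ + 10·x₁ - x₂^2 - x₂, 2·x₁^2 - 2·x₁·x₂ - x₁ - cos(x₂)], [-4·x₁·x₂ + x₂^2 + x₂, -2·x₁^2 + 2·x₁·x₂ + x₁ + 2]].
At the point, J = [[3.000, -1.58385], [2.000, 4.000]] (det J = 15.16771).
Solving J·Δ = −F gives Δ = (1.130, -2.065).
Then the next iterate is (x₁, x₂)₁ = (1.630, -0.065).

(1.630, -0.065)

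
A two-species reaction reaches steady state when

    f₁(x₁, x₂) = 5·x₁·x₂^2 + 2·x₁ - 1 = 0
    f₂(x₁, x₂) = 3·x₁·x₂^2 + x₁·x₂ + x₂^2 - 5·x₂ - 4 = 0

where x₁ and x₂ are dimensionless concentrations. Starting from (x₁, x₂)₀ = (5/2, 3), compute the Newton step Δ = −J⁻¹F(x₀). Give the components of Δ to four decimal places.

(-26.2797, 14.9153)

At (5/2, 3): F = (116.5000, 65.0000).
Jacobian J = [[5·x₂^2 + 2, 10·x₁·x₂], [3·x₂^2 + x₂, 6·x₁·x₂ + x₁ + 2·x₂ - 5]].
At the point, J = [[47.0000, 75.0000], [30.0000, 48.5000]] (det J = 29.5000).
Solving J·Δ = −F gives Δ = (-26.2797, 14.9153).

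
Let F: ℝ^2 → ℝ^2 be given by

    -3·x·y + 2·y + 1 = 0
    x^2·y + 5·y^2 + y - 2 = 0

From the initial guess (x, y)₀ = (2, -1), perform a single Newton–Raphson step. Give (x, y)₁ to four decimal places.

At (2, -1): F = (5.0000, -2.0000).
Jacobian J = [[-3·y, -3·x + 2], [2·x·y, x^2 + 10·y + 1]].
At the point, J = [[3.0000, -4.0000], [-4.0000, -5.0000]] (det J = -31.0000).
Solving J·Δ = −F gives Δ = (-1.0645, 0.4516).
Then the next iterate is (x, y)₁ = (0.9355, -0.5484).

(0.9355, -0.5484)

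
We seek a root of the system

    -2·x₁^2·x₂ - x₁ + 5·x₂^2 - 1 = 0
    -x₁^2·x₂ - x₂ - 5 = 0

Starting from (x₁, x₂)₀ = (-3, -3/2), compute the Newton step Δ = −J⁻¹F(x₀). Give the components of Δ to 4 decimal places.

(-0.6776, 1.6098)

At (-3, -3/2): F = (40.2500, 10.0000).
Jacobian J = [[-4·x₁·x₂ - 1, -2·x₁^2 + 10·x₂], [-2·x₁·x₂, -x₁^2 - 1]].
At the point, J = [[-19.0000, -33.0000], [-9.0000, -10.0000]] (det J = -107.0000).
Solving J·Δ = −F gives Δ = (-0.6776, 1.6098).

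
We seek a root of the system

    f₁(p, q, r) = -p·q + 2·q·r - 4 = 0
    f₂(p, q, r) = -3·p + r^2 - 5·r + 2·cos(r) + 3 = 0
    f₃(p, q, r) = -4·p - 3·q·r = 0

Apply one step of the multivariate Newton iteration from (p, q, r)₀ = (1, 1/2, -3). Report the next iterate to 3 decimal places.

(-1.091, -0.045, -0.360)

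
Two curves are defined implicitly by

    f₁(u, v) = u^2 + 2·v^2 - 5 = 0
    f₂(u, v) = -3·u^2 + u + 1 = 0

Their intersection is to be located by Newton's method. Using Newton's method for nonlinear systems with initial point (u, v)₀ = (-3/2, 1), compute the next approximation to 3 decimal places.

(-0.775, 1.731)

At (-3/2, 1): F = (-0.750, -7.250).
Jacobian J = [[2·u, 4·v], [-6·u + 1, 0]].
At the point, J = [[-3.000, 4.000], [10.000, 0.000]] (det J = -40.000).
Solving J·Δ = −F gives Δ = (0.725, 0.731).
Then the next iterate is (u, v)₁ = (-0.775, 1.731).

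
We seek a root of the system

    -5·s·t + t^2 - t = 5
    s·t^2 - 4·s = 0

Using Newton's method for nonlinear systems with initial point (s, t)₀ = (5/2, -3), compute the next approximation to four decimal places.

At (5/2, -3): F = (44.5000, 12.5000).
Jacobian J = [[-5·t, -5·s + 2·t - 1], [t^2 - 4, 2·s·t]].
At the point, J = [[15.0000, -19.5000], [5.0000, -15.0000]] (det J = -127.5000).
Solving J·Δ = −F gives Δ = (-3.3235, -0.2745).
Then the next iterate is (s, t)₁ = (-0.8235, -3.2745).

(-0.8235, -3.2745)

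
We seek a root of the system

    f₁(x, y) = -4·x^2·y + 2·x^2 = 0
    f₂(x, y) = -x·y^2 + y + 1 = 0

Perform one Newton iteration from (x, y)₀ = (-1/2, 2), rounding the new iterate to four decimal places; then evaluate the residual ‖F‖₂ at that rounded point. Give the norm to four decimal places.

At (-1/2, 2): F = (-1.5000, 5.0000).
Jacobian J = [[-8·x·y + 4·x, -4·x^2], [-y^2, -2·x·y + 1]].
At the point, J = [[6.0000, -1.0000], [-4.0000, 3.0000]] (det J = 14.0000).
Solving J·Δ = −F gives Δ = (-0.0357, -1.7143).
Then the next iterate is (x, y)₁ = (-0.5357, 0.2857).
Re-evaluating at (-0.5357, 0.2857): F = (0.245995, 1.329426), so ‖F‖₂ = 1.3520.

1.3520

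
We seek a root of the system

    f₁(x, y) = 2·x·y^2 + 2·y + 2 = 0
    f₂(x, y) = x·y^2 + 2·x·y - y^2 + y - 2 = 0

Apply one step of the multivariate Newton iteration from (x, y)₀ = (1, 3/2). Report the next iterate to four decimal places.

(1.2982, 0.1447)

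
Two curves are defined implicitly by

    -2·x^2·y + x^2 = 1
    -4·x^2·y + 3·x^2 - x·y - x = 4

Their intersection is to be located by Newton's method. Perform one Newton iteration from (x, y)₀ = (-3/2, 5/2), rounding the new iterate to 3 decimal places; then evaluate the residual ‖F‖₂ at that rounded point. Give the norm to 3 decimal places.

At (-3/2, 5/2): F = (-10.000, -14.500).
Jacobian J = [[-4·x·y + 2·x, -2·x^2], [-8·x·y + 6·x - y - 1, -4·x^2 - x]].
At the point, J = [[12.000, -4.500], [17.500, -7.500]] (det J = -11.250).
Solving J·Δ = −F gives Δ = (0.867, 0.089).
Then the next iterate is (x, y)₁ = (-0.633, 2.589).
Re-evaluating at (-0.633, 2.589): F = (-2.67408, -4.67563), so ‖F‖₂ = 5.386.

5.386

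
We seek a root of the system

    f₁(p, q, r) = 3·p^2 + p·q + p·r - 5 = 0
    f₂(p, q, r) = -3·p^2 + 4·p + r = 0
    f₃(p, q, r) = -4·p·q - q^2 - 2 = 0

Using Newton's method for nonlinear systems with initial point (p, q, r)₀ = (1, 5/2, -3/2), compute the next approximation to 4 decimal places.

At (1, 5/2, -3/2): F = (-1.0000, -0.5000, -18.2500).
Jacobian J = [[6·p + q + r, p, p], [-6·p + 4, 0, 1], [-4·q, -4·p - 2·q, 0]].
At the point, J = [[7.0000, 1.0000, 1.0000], [-2.0000, 0.0000, 1.0000], [-10.0000, -9.0000, 0.0000]] (det J = 71.0000).
Solving J·Δ = −F gives Δ = (0.3204, -2.3838, 1.1408).
Then the next iterate is (p, q, r)₁ = (1.3204, 0.1162, -0.3592).

(1.3204, 0.1162, -0.3592)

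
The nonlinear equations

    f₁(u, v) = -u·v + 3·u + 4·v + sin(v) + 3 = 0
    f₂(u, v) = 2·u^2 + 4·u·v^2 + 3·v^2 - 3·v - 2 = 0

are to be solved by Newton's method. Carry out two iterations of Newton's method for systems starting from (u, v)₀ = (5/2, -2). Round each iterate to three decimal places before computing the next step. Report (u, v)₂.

At (5/2, -2): F = (6.59070, 68.500).
Jacobian J = [[-v + 3, -u + cos(v) + 4], [4·u + 4·v^2, 8·u·v + 6·v - 3]].
At the point, J = [[5.000, 1.08385], [26.000, -55.000]] (det J = -303.18018).
Solving J·Δ = −F gives Δ = (-1.441, 0.564).
Then the next iterate is (u, v)₁ = (1.059, -1.436).
Round to (1.059, -1.436) and repeat: F = (0.96280, 19.47229), J = [[4.436, 3.07539], [12.48438, -23.78179]].
Δ = (-0.575, 0.517), so (u, v)₂ = (0.484, -0.919).

(0.484, -0.919)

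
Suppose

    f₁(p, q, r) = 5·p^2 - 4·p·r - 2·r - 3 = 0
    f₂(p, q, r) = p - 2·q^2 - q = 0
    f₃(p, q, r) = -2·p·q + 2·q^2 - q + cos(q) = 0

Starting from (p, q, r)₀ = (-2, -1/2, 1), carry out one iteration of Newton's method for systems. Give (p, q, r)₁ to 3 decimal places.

At (-2, -1/2, 1): F = (23.000, -2.000, -0.12242).
Jacobian J = [[10·p - 4·r, 0, -4·p - 2], [1, -4·q - 1, 0], [-2·q, -2·p + 4·q - sin(q) - 1, 0]].
At the point, J = [[-24.000, 0.000, 6.000], [1.000, 1.000, 0.000], [1.000, 1.47943, 0.000]] (det J = 2.87655).
Solving J·Δ = −F gives Δ = (5.916, -3.916, 19.832).
Then the next iterate is (p, q, r)₁ = (3.916, -4.416, 20.832).

(3.916, -4.416, 20.832)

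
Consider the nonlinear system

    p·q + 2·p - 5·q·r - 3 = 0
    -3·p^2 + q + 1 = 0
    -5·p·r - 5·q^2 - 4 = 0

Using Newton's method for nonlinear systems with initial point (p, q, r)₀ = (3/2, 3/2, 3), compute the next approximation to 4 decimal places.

At (3/2, 3/2, 3): F = (-20.2500, -4.2500, -37.7500).
Jacobian J = [[q + 2, p - 5·r, -5·q], [-6·p, 1, 0], [-5·r, -10·q, -5·p]].
At the point, J = [[3.5000, -13.5000, -7.5000], [-9.0000, 1.0000, 0.0000], [-15.0000, -15.0000, -7.5000]] (det J = -240.0000).
Solving J·Δ = −F gives Δ = (-0.7461, -2.4648, 1.3885).
Then the next iterate is (p, q, r)₁ = (0.7539, -0.9648, 4.3885).

(0.7539, -0.9648, 4.3885)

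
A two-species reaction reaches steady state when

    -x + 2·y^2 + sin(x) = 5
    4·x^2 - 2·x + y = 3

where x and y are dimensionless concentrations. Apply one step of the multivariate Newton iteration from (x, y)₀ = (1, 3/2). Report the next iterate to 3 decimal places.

(0.900, 1.602)

At (1, 3/2): F = (-0.65853, 0.500).
Jacobian J = [[cos(x) - 1, 4·y], [8·x - 2, 1]].
At the point, J = [[-0.45970, 6.000], [6.000, 1.000]] (det J = -36.45970).
Solving J·Δ = −F gives Δ = (-0.100, 0.102).
Then the next iterate is (x, y)₁ = (0.900, 1.602).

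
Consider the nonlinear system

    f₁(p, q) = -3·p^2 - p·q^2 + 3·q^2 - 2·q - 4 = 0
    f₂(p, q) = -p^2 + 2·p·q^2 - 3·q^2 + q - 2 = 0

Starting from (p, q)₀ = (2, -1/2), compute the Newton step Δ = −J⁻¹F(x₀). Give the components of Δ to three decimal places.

(-1.786, 2.375)

At (2, -1/2): F = (-14.750, -6.250).
Jacobian J = [[-6·p - q^2, -2·p·q + 6·q - 2], [-2·p + 2·q^2, 4·p·q - 6·q + 1]].
At the point, J = [[-12.250, -3.000], [-3.500, 0.000]] (det J = -10.500).
Solving J·Δ = −F gives Δ = (-1.786, 2.375).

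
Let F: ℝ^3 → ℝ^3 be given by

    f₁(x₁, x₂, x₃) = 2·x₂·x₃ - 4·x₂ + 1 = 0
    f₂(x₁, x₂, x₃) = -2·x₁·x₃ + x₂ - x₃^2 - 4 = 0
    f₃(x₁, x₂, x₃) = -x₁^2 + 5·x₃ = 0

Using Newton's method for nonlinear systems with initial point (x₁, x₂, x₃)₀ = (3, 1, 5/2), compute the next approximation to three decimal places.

(2.167, 2.398, 0.801)

At (3, 1, 5/2): F = (2.000, -24.250, 3.500).
Jacobian J = [[0, 2·x₃ - 4, 2·x₂], [-2·x₃, 1, -2·x₁ - 2·x₃], [-2·x₁, 0, 5]].
At the point, J = [[0.000, 1.000, 2.000], [-5.000, 1.000, -11.000], [-6.000, 0.000, 5.000]] (det J = 103.000).
Solving J·Δ = −F gives Δ = (-0.833, 1.398, -1.699).
Then the next iterate is (x₁, x₂, x₃)₁ = (2.167, 2.398, 0.801).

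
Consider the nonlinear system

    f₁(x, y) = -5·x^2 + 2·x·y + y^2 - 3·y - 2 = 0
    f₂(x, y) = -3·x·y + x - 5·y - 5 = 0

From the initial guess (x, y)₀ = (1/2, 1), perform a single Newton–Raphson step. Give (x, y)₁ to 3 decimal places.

(-0.917, -0.256)

At (1/2, 1): F = (-4.250, -11.000).
Jacobian J = [[-10·x + 2·y, 2·x + 2·y - 3], [-3·y + 1, -3·x - 5]].
At the point, J = [[-3.000, 0.000], [-2.000, -6.500]] (det J = 19.500).
Solving J·Δ = −F gives Δ = (-1.417, -1.256).
Then the next iterate is (x, y)₁ = (-0.917, -0.256).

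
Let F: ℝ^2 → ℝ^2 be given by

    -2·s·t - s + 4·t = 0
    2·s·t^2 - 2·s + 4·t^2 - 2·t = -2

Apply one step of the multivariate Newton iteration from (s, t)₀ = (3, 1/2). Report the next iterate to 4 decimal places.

At (3, 1/2): F = (-4.0000, -2.5000).
Jacobian J = [[-2·t - 1, -2·s + 4], [2·t^2 - 2, 4·s·t + 8·t - 2]].
At the point, J = [[-2.0000, -2.0000], [-1.5000, 8.0000]] (det J = -19.0000).
Solving J·Δ = −F gives Δ = (-1.9474, -0.0526).
Then the next iterate is (s, t)₁ = (1.0526, 0.4474).

(1.0526, 0.4474)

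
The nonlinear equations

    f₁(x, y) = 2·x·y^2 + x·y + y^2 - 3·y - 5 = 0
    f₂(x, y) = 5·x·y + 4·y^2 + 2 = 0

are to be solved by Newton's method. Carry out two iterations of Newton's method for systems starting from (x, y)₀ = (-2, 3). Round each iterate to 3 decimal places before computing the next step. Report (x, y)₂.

At (-2, 3): F = (-47.000, 8.000).
Jacobian J = [[2·y^2 + y, 4·x·y + x + 2·y - 3], [5·y, 5·x + 8·y]].
At the point, J = [[21.000, -23.000], [15.000, 14.000]] (det J = 639.000).
Solving J·Δ = −F gives Δ = (0.742, -1.366).
Then the next iterate is (x, y)₁ = (-1.258, 1.634).
Round to (-1.258, 1.634) and repeat: F = (-16.00523, 2.40196), J = [[6.97391, -9.21229], [8.170, 6.782]].
Δ = (0.705, -1.204), so (x, y)₂ = (-0.553, 0.430).

(-0.553, 0.430)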